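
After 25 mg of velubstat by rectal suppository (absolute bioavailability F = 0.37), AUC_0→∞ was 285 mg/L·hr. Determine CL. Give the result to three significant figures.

CL = 0.0325 L/hr

CL = F × Dose / AUC_0→∞
   = 0.37 × 25 / 285 = 0.0324561 L/hr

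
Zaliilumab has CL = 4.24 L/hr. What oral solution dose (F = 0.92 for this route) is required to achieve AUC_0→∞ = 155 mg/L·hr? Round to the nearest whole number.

Dose = CL × AUC_0→∞ / F
     = 4.24 × 155 / 0.92 = 714.348 mg

Dose = 714 mg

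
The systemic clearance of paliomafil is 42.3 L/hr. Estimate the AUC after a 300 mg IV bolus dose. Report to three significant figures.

AUC = 7.09 mg/L·hr

AUC_0→∞ = Dose_iv / CL
        = 300 / 42.3 = 7.0922 mg/L·hr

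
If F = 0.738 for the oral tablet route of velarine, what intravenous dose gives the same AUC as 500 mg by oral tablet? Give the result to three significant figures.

Systemic exposure from an extravascular dose = F × D_ev, so the equivalent IV dose is F × D_ev.
D_iv = F × D_ev = 0.738 × 500 = 369 mg

D_iv = 369 mg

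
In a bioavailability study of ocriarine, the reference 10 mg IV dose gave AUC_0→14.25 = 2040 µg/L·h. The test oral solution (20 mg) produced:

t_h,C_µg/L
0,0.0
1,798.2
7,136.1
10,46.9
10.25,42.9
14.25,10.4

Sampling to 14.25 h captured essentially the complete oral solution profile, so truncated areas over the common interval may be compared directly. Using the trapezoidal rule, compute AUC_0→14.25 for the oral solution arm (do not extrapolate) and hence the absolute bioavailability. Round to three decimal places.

Trapezoidal AUC_0→14.25 (oral solution):
  [0→1]: (0.0+798.2)/2 × 1 = 399.1
  [1→7]: (798.2+136.1)/2 × 6 = 2802.9
  [7→10]: (136.1+46.9)/2 × 3 = 274.5
  [10→10.25]: (46.9+42.9)/2 × 0.25 = 11.225
  [10.25→14.25]: (42.9+10.4)/2 × 4 = 106.6
  Sum = 3594.325 µg/L·h
F = (AUC_ev/D_ev)/(AUC_iv/D_iv) = (3594.325/20)/(2040/10) = 179.71625/204 = 0.8810

F = 0.881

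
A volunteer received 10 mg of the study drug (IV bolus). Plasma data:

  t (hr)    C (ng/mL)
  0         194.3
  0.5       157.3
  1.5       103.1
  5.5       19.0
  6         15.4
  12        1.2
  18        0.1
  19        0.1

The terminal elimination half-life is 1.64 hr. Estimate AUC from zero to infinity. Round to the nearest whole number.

AUC = 525 ng/mL·hr

Trapezoidal AUC_0→19:
  [0→0.5]: (194.3+157.3)/2 × 0.5 = 87.9
  [0.5→1.5]: (157.3+103.1)/2 × 1 = 130.2
  [1.5→5.5]: (103.1+19.0)/2 × 4 = 244.2
  [5.5→6]: (19.0+15.4)/2 × 0.5 = 8.6
  [6→12]: (15.4+1.2)/2 × 6 = 49.8
  [12→18]: (1.2+0.1)/2 × 6 = 3.9
  [18→19]: (0.1+0.1)/2 × 1 = 0.1
  Sum = 524.7 ng/mL·hr
k_e = ln2 / t½ = 0.693147 / 1.64 = 0.4227 hr^-1
Extrapolated tail: C_last / k_e = 0.1 / 0.4227 = 0.237
AUC_0→∞ = 524.7 + 0.237 = 524.937 ng/mL·hr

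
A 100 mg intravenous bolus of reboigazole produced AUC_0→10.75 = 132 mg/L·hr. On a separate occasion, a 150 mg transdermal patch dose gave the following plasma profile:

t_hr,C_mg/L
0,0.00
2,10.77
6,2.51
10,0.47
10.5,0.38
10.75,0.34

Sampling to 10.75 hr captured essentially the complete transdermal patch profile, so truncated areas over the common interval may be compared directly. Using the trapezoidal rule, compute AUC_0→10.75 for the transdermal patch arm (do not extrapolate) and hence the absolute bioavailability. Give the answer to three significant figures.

F = 0.220

Trapezoidal AUC_0→10.75 (transdermal patch):
  [0→2]: (0.00+10.77)/2 × 2 = 10.77
  [2→6]: (10.77+2.51)/2 × 4 = 26.56
  [6→10]: (2.51+0.47)/2 × 4 = 5.96
  [10→10.5]: (0.47+0.38)/2 × 0.5 = 0.2125
  [10.5→10.75]: (0.38+0.34)/2 × 0.25 = 0.09
  Sum = 43.5925 mg/L·hr
F = (AUC_ev/D_ev)/(AUC_iv/D_iv) = (43.5925/150)/(132/100) = 0.290617/1.32 = 0.2202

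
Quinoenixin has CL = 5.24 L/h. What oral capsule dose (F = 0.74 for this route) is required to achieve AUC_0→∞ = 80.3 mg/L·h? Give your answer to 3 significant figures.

Dose = 569 mg

Dose = CL × AUC_0→∞ / F
     = 5.24 × 80.3 / 0.74 = 568.611 mg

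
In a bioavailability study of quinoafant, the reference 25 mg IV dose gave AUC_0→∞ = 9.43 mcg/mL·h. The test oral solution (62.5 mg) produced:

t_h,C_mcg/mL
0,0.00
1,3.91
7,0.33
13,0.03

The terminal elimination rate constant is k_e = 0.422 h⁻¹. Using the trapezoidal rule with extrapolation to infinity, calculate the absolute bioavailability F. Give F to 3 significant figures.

F = 0.671

Trapezoidal AUC_0→13 (oral solution):
  [0→1]: (0.00+3.91)/2 × 1 = 1.955
  [1→7]: (3.91+0.33)/2 × 6 = 12.72
  [7→13]: (0.33+0.03)/2 × 6 = 1.08
  Sum = 15.755 mcg/mL·h
Tail: C_last/k_e = 0.03/0.422 = 0.071
AUC_0→∞ (oral solution) = 15.755 + 0.071 = 15.826 mcg/mL·h
F = (AUC_ev/D_ev)/(AUC_iv/D_iv) = (15.826/62.5)/(9.43/25) = 0.253216/0.3772 = 0.6713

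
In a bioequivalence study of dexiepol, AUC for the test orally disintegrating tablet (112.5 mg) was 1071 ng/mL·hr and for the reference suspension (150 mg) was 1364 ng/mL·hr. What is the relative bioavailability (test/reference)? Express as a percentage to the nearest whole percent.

F_rel = 105%

F_rel = (AUC_test/D_test) / (AUC_ref/D_ref)
      = (1071/112.5) / (1364/150)
      = 9.52 / 9.09333 = 1.0469 = 104.69%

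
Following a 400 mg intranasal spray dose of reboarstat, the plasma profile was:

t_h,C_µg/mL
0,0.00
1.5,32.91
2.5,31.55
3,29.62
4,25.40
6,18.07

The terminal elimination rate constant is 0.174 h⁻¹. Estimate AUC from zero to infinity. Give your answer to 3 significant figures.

AUC = 247 µg/mL·h

Trapezoidal AUC_0→6:
  [0→1.5]: (0.00+32.91)/2 × 1.5 = 24.6825
  [1.5→2.5]: (32.91+31.55)/2 × 1 = 32.23
  [2.5→3]: (31.55+29.62)/2 × 0.5 = 15.2925
  [3→4]: (29.62+25.40)/2 × 1 = 27.51
  [4→6]: (25.40+18.07)/2 × 2 = 43.47
  Sum = 143.185 µg/mL·h
Extrapolated tail: C_last / k_e = 18.07 / 0.174 = 103.851
AUC_0→∞ = 143.185 + 103.851 = 247.036 µg/mL·h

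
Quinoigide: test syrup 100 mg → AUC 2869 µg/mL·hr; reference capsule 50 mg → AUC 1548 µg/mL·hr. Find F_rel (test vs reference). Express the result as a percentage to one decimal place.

F_rel = 92.7%

F_rel = (AUC_test/D_test) / (AUC_ref/D_ref)
      = (2869/100) / (1548/50)
      = 28.69 / 30.96 = 0.9267 = 92.67%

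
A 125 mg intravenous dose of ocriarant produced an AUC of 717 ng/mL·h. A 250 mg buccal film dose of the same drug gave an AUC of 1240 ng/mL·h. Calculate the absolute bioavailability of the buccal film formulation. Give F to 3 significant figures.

F = 0.865

F = (AUC_ev / D_ev) / (AUC_iv / D_iv)
  = (1240/250) / (717/125)
  = 4.96 / 5.736 = 0.8647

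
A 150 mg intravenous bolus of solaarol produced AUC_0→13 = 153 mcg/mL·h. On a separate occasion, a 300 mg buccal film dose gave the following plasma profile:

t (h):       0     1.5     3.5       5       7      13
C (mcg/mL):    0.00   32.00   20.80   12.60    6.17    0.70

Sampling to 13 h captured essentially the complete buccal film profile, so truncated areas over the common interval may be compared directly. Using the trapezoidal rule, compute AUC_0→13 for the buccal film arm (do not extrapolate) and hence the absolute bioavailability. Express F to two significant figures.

Trapezoidal AUC_0→13 (buccal film):
  [0→1.5]: (0.00+32.00)/2 × 1.5 = 24.0
  [1.5→3.5]: (32.00+20.80)/2 × 2 = 52.8
  [3.5→5]: (20.80+12.60)/2 × 1.5 = 25.05
  [5→7]: (12.60+6.17)/2 × 2 = 18.77
  [7→13]: (6.17+0.70)/2 × 6 = 20.61
  Sum = 141.23 mcg/mL·h
F = (AUC_ev/D_ev)/(AUC_iv/D_iv) = (141.23/300)/(153/150) = 0.470767/1.02 = 0.4615

F = 0.46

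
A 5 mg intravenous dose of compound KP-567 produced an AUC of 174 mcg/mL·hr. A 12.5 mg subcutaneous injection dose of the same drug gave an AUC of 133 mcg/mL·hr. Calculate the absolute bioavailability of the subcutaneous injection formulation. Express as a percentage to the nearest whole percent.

F = (AUC_ev / D_ev) / (AUC_iv / D_iv)
  = (133/12.5) / (174/5)
  = 10.64 / 34.8 = 0.3057
  = 30.57%

F = 31%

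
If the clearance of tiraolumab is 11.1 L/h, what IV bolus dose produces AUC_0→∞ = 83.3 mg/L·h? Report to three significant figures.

Dose = 925 mg

Dose_iv = CL × AUC_0→∞
     = 11.1 × 83.3 = 924.63 mg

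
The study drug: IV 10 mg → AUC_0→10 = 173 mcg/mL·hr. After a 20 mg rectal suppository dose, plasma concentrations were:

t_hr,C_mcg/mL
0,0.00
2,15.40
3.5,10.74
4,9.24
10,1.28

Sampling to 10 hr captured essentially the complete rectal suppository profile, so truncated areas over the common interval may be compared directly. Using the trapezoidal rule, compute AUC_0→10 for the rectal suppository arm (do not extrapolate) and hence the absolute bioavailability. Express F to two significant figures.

Trapezoidal AUC_0→10 (rectal suppository):
  [0→2]: (0.00+15.40)/2 × 2 = 15.4
  [2→3.5]: (15.40+10.74)/2 × 1.5 = 19.605
  [3.5→4]: (10.74+9.24)/2 × 0.5 = 4.995
  [4→10]: (9.24+1.28)/2 × 6 = 31.56
  Sum = 71.56 mcg/mL·hr
F = (AUC_ev/D_ev)/(AUC_iv/D_iv) = (71.56/20)/(173/10) = 3.578/17.3 = 0.2068

F = 0.21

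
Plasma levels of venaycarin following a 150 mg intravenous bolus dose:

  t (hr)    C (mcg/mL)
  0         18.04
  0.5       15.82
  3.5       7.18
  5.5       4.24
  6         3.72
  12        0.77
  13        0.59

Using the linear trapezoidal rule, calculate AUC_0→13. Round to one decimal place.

AUC = 70.5 mcg/mL·hr

Trapezoidal AUC_0→13:
  [0→0.5]: (18.04+15.82)/2 × 0.5 = 8.465
  [0.5→3.5]: (15.82+7.18)/2 × 3 = 34.5
  [3.5→5.5]: (7.18+4.24)/2 × 2 = 11.42
  [5.5→6]: (4.24+3.72)/2 × 0.5 = 1.99
  [6→12]: (3.72+0.77)/2 × 6 = 13.47
  [12→13]: (0.77+0.59)/2 × 1 = 0.68
  Sum = 70.525 mcg/mL·hr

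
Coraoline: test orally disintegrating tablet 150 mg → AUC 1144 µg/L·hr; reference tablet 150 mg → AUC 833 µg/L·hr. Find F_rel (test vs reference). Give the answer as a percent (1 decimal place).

F_rel = 137.3%

F_rel = (AUC_test/D_test) / (AUC_ref/D_ref)
      = (1144/150) / (833/150)
      = 7.62667 / 5.55333 = 1.3734 = 137.34%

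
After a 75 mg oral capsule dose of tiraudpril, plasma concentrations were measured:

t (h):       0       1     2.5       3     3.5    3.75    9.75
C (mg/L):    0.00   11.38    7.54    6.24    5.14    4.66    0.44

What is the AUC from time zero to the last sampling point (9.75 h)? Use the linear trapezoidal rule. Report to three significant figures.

AUC = 42.7 mg/L·h

Trapezoidal AUC_0→9.75:
  [0→1]: (0.00+11.38)/2 × 1 = 5.69
  [1→2.5]: (11.38+7.54)/2 × 1.5 = 14.19
  [2.5→3]: (7.54+6.24)/2 × 0.5 = 3.445
  [3→3.5]: (6.24+5.14)/2 × 0.5 = 2.845
  [3.5→3.75]: (5.14+4.66)/2 × 0.25 = 1.225
  [3.75→9.75]: (4.66+0.44)/2 × 6 = 15.3
  Sum = 42.695 mg/L·h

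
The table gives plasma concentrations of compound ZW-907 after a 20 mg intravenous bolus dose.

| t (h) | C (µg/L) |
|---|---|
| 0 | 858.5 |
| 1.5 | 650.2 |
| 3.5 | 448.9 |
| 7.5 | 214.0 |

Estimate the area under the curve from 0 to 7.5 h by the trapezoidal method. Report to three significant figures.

Trapezoidal AUC_0→7.5:
  [0→1.5]: (858.5+650.2)/2 × 1.5 = 1131.525
  [1.5→3.5]: (650.2+448.9)/2 × 2 = 1099.1
  [3.5→7.5]: (448.9+214.0)/2 × 4 = 1325.8
  Sum = 3556.425 µg/L·h

AUC = 3560 µg/L·h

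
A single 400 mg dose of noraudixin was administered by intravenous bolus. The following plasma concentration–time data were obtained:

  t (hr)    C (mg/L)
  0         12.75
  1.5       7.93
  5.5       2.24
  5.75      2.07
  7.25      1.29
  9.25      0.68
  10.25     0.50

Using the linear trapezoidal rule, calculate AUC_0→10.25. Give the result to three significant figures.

AUC = 41.5 mg/L·hr

Trapezoidal AUC_0→10.25:
  [0→1.5]: (12.75+7.93)/2 × 1.5 = 15.51
  [1.5→5.5]: (7.93+2.24)/2 × 4 = 20.34
  [5.5→5.75]: (2.24+2.07)/2 × 0.25 = 0.53875
  [5.75→7.25]: (2.07+1.29)/2 × 1.5 = 2.52
  [7.25→9.25]: (1.29+0.68)/2 × 2 = 1.97
  [9.25→10.25]: (0.68+0.50)/2 × 1 = 0.59
  Sum = 41.46875 mg/L·hr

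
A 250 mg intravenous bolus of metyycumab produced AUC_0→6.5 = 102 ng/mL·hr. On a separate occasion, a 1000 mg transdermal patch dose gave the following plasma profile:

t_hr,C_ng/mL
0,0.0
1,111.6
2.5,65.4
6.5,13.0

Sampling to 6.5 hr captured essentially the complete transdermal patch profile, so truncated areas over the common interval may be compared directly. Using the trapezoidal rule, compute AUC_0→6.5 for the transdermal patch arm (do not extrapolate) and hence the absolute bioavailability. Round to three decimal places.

F = 0.846

Trapezoidal AUC_0→6.5 (transdermal patch):
  [0→1]: (0.0+111.6)/2 × 1 = 55.8
  [1→2.5]: (111.6+65.4)/2 × 1.5 = 132.75
  [2.5→6.5]: (65.4+13.0)/2 × 4 = 156.8
  Sum = 345.35 ng/mL·hr
F = (AUC_ev/D_ev)/(AUC_iv/D_iv) = (345.35/1000)/(102/250) = 0.34535/0.408 = 0.8464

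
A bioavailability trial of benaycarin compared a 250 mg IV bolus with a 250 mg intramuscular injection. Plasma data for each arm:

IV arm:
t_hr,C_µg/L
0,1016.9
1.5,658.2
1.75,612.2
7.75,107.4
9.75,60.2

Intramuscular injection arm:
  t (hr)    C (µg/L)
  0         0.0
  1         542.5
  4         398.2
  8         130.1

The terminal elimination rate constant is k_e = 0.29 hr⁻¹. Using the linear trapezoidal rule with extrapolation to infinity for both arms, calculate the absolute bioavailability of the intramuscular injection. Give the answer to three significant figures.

F = 0.807

Trapezoidal AUC_0→9.75 (IV):
  [0→1.5]: (1016.9+658.2)/2 × 1.5 = 1256.325
  [1.5→1.75]: (658.2+612.2)/2 × 0.25 = 158.8
  [1.75→7.75]: (612.2+107.4)/2 × 6 = 2158.8
  [7.75→9.75]: (107.4+60.2)/2 × 2 = 167.6
  Sum = 3741.525 µg/L·hr
IV tail: 60.2/0.29 = 207.586; AUC_iv,0→∞ = 3741.525 + 207.586 = 3949.111 µg/L·hr
Trapezoidal AUC_0→8 (intramuscular injection):
  [0→1]: (0.0+542.5)/2 × 1 = 271.25
  [1→4]: (542.5+398.2)/2 × 3 = 1411.05
  [4→8]: (398.2+130.1)/2 × 4 = 1056.6
  Sum = 2738.9 µg/L·hr
intramuscular injection tail: 130.1/0.29 = 448.621; AUC_ev,0→∞ = 2738.9 + 448.621 = 3187.521 µg/L·hr
F = (AUC_ev/D_ev)/(AUC_iv/D_iv) = (3187.521/250)/(3949.111/250) = 12.750084/15.796444 = 0.8071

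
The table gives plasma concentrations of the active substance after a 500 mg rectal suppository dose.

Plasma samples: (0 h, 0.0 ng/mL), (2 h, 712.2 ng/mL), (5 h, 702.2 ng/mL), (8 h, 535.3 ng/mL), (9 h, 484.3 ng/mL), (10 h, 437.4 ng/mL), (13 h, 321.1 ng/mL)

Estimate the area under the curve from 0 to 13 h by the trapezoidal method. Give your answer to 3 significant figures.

AUC = 6800 ng/mL·h

Trapezoidal AUC_0→13:
  [0→2]: (0.0+712.2)/2 × 2 = 712.2
  [2→5]: (712.2+702.2)/2 × 3 = 2121.6
  [5→8]: (702.2+535.3)/2 × 3 = 1856.25
  [8→9]: (535.3+484.3)/2 × 1 = 509.8
  [9→10]: (484.3+437.4)/2 × 1 = 460.85
  [10→13]: (437.4+321.1)/2 × 3 = 1137.75
  Sum = 6798.45 ng/mL·h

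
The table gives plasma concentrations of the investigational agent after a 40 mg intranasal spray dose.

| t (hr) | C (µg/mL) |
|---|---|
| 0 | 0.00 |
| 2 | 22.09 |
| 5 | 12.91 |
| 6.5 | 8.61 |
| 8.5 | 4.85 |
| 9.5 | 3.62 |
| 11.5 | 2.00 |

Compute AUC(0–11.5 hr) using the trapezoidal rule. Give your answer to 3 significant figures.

Trapezoidal AUC_0→11.5:
  [0→2]: (0.00+22.09)/2 × 2 = 22.09
  [2→5]: (22.09+12.91)/2 × 3 = 52.5
  [5→6.5]: (12.91+8.61)/2 × 1.5 = 16.14
  [6.5→8.5]: (8.61+4.85)/2 × 2 = 13.46
  [8.5→9.5]: (4.85+3.62)/2 × 1 = 4.235
  [9.5→11.5]: (3.62+2.00)/2 × 2 = 5.62
  Sum = 114.045 µg/mL·hr

AUC = 114 µg/mL·hr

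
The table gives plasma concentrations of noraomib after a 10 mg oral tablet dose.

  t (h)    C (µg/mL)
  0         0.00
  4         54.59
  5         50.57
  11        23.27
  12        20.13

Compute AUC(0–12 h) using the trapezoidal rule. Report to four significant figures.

Trapezoidal AUC_0→12:
  [0→4]: (0.00+54.59)/2 × 4 = 109.18
  [4→5]: (54.59+50.57)/2 × 1 = 52.58
  [5→11]: (50.57+23.27)/2 × 6 = 221.52
  [11→12]: (23.27+20.13)/2 × 1 = 21.7
  Sum = 404.98 µg/mL·h

AUC = 405.0 µg/mL·h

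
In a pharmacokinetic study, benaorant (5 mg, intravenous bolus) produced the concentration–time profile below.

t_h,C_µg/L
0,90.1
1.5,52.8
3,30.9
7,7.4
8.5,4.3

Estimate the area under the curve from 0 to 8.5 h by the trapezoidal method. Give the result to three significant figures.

AUC = 255 µg/L·h

Trapezoidal AUC_0→8.5:
  [0→1.5]: (90.1+52.8)/2 × 1.5 = 107.175
  [1.5→3]: (52.8+30.9)/2 × 1.5 = 62.775
  [3→7]: (30.9+7.4)/2 × 4 = 76.6
  [7→8.5]: (7.4+4.3)/2 × 1.5 = 8.775
  Sum = 255.325 µg/L·h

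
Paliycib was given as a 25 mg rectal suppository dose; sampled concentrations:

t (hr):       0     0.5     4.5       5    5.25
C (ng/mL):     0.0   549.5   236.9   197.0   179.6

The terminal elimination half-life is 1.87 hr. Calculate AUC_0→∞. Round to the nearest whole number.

AUC = 2350 ng/mL·hr

Trapezoidal AUC_0→5.25:
  [0→0.5]: (0.0+549.5)/2 × 0.5 = 137.375
  [0.5→4.5]: (549.5+236.9)/2 × 4 = 1572.8
  [4.5→5]: (236.9+197.0)/2 × 0.5 = 108.475
  [5→5.25]: (197.0+179.6)/2 × 0.25 = 47.075
  Sum = 1865.725 ng/mL·hr
k_e = ln2 / t½ = 0.693147 / 1.87 = 0.3707 hr^-1
Extrapolated tail: C_last / k_e = 179.6 / 0.3707 = 484.489
AUC_0→∞ = 1865.725 + 484.489 = 2350.214 ng/mL·hr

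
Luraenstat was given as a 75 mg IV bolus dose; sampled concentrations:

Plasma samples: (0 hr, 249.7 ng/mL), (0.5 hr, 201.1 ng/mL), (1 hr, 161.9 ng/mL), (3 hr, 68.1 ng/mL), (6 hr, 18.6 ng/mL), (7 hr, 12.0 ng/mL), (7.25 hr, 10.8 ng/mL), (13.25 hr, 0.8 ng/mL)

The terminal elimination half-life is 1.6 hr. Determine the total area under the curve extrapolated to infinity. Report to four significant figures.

AUC = 618.3 ng/mL·hr

Trapezoidal AUC_0→13.25:
  [0→0.5]: (249.7+201.1)/2 × 0.5 = 112.7
  [0.5→1]: (201.1+161.9)/2 × 0.5 = 90.75
  [1→3]: (161.9+68.1)/2 × 2 = 230.0
  [3→6]: (68.1+18.6)/2 × 3 = 130.05
  [6→7]: (18.6+12.0)/2 × 1 = 15.3
  [7→7.25]: (12.0+10.8)/2 × 0.25 = 2.85
  [7.25→13.25]: (10.8+0.8)/2 × 6 = 34.8
  Sum = 616.45 ng/mL·hr
k_e = ln2 / t½ = 0.693147 / 1.6 = 0.4332 hr^-1
Extrapolated tail: C_last / k_e = 0.8 / 0.4332 = 1.847
AUC_0→∞ = 616.45 + 1.847 = 618.297 ng/mL·hr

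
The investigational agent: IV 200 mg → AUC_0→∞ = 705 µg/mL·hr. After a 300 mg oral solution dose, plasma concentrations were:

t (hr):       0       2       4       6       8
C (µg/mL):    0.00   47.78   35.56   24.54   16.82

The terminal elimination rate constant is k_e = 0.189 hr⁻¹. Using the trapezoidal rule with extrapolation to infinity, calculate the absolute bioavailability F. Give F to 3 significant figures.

Trapezoidal AUC_0→8 (oral solution):
  [0→2]: (0.00+47.78)/2 × 2 = 47.78
  [2→4]: (47.78+35.56)/2 × 2 = 83.34
  [4→6]: (35.56+24.54)/2 × 2 = 60.1
  [6→8]: (24.54+16.82)/2 × 2 = 41.36
  Sum = 232.58 µg/mL·hr
Tail: C_last/k_e = 16.82/0.189 = 88.995
AUC_0→∞ (oral solution) = 232.58 + 88.995 = 321.575 µg/mL·hr
F = (AUC_ev/D_ev)/(AUC_iv/D_iv) = (321.575/300)/(705/200) = 1.07192/3.525 = 0.3041

F = 0.304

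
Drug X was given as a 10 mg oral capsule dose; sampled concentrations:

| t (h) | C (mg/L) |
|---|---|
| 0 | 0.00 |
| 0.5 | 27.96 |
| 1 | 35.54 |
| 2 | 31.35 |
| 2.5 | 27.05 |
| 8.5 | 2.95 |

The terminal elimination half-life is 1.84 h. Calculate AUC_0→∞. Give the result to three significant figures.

AUC = 169 mg/L·h

Trapezoidal AUC_0→8.5:
  [0→0.5]: (0.00+27.96)/2 × 0.5 = 6.99
  [0.5→1]: (27.96+35.54)/2 × 0.5 = 15.875
  [1→2]: (35.54+31.35)/2 × 1 = 33.445
  [2→2.5]: (31.35+27.05)/2 × 0.5 = 14.6
  [2.5→8.5]: (27.05+2.95)/2 × 6 = 90.0
  Sum = 160.91 mg/L·h
k_e = ln2 / t½ = 0.693147 / 1.84 = 0.3767 h^-1
Extrapolated tail: C_last / k_e = 2.95 / 0.3767 = 7.831
AUC_0→∞ = 160.91 + 7.831 = 168.741 mg/L·h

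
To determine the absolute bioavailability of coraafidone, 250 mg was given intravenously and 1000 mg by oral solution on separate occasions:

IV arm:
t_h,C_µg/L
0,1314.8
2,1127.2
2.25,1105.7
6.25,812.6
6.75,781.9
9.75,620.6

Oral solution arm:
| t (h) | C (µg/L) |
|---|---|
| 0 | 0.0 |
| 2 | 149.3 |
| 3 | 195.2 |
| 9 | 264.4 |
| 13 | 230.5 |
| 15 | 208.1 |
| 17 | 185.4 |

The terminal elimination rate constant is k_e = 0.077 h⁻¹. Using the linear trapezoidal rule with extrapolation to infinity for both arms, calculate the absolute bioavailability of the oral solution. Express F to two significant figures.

F = 0.087

Trapezoidal AUC_0→9.75 (IV):
  [0→2]: (1314.8+1127.2)/2 × 2 = 2442.0
  [2→2.25]: (1127.2+1105.7)/2 × 0.25 = 279.1125
  [2.25→6.25]: (1105.7+812.6)/2 × 4 = 3836.6
  [6.25→6.75]: (812.6+781.9)/2 × 0.5 = 398.625
  [6.75→9.75]: (781.9+620.6)/2 × 3 = 2103.75
  Sum = 9060.0875 µg/L·h
IV tail: 620.6/0.077 = 8059.740; AUC_iv,0→∞ = 9060.0875 + 8059.740 = 17119.8275 µg/L·h
Trapezoidal AUC_0→17 (oral solution):
  [0→2]: (0.0+149.3)/2 × 2 = 149.3
  [2→3]: (149.3+195.2)/2 × 1 = 172.25
  [3→9]: (195.2+264.4)/2 × 6 = 1378.8
  [9→13]: (264.4+230.5)/2 × 4 = 989.8
  [13→15]: (230.5+208.1)/2 × 2 = 438.6
  [15→17]: (208.1+185.4)/2 × 2 = 393.5
  Sum = 3522.25 µg/L·h
oral solution tail: 185.4/0.077 = 2407.792; AUC_ev,0→∞ = 3522.25 + 2407.792 = 5930.042 µg/L·h
F = (AUC_ev/D_ev)/(AUC_iv/D_iv) = (5930.042/1000)/(17119.8275/250) = 5.930042/68.47931 = 0.0866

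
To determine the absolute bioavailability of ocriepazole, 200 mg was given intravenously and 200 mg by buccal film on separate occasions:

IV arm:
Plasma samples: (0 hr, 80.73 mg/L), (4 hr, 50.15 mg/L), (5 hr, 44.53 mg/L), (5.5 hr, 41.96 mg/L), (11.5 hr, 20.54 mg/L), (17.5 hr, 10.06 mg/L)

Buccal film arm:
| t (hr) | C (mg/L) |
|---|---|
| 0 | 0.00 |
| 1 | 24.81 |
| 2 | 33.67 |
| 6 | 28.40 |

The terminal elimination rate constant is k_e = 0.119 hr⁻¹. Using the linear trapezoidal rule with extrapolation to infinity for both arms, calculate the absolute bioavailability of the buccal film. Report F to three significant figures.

F = 0.582

Trapezoidal AUC_0→17.5 (IV):
  [0→4]: (80.73+50.15)/2 × 4 = 261.76
  [4→5]: (50.15+44.53)/2 × 1 = 47.34
  [5→5.5]: (44.53+41.96)/2 × 0.5 = 21.6225
  [5.5→11.5]: (41.96+20.54)/2 × 6 = 187.5
  [11.5→17.5]: (20.54+10.06)/2 × 6 = 91.8
  Sum = 610.0225 mg/L·hr
IV tail: 10.06/0.119 = 84.538; AUC_iv,0→∞ = 610.0225 + 84.538 = 694.5605 mg/L·hr
Trapezoidal AUC_0→6 (buccal film):
  [0→1]: (0.00+24.81)/2 × 1 = 12.405
  [1→2]: (24.81+33.67)/2 × 1 = 29.24
  [2→6]: (33.67+28.40)/2 × 4 = 124.14
  Sum = 165.785 mg/L·hr
buccal film tail: 28.40/0.119 = 238.655; AUC_ev,0→∞ = 165.785 + 238.655 = 404.44 mg/L·hr
F = (AUC_ev/D_ev)/(AUC_iv/D_iv) = (404.44/200)/(694.5605/200) = 2.0222/3.4728025 = 0.5823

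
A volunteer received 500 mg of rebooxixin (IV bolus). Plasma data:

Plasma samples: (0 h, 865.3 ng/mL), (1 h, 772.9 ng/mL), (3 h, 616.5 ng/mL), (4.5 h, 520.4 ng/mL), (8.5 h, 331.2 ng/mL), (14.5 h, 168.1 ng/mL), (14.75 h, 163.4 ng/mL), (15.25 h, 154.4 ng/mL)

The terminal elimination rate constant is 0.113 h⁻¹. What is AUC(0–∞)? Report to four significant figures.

AUC = 7750 ng/mL·h

Trapezoidal AUC_0→15.25:
  [0→1]: (865.3+772.9)/2 × 1 = 819.1
  [1→3]: (772.9+616.5)/2 × 2 = 1389.4
  [3→4.5]: (616.5+520.4)/2 × 1.5 = 852.675
  [4.5→8.5]: (520.4+331.2)/2 × 4 = 1703.2
  [8.5→14.5]: (331.2+168.1)/2 × 6 = 1497.9
  [14.5→14.75]: (168.1+163.4)/2 × 0.25 = 41.4375
  [14.75→15.25]: (163.4+154.4)/2 × 0.5 = 79.45
  Sum = 6383.1625 ng/mL·h
Extrapolated tail: C_last / k_e = 154.4 / 0.113 = 1366.372
AUC_0→∞ = 6383.1625 + 1366.372 = 7749.5345 ng/mL·h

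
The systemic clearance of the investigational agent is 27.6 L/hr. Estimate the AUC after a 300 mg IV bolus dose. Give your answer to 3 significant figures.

AUC_0→∞ = Dose_iv / CL
        = 300 / 27.6 = 10.8696 mg/L·hr

AUC = 10.9 mg/L·hr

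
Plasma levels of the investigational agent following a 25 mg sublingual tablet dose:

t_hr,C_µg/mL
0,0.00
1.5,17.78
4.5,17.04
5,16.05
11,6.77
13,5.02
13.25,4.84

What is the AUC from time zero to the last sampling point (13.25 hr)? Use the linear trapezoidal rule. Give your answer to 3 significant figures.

AUC = 155 µg/mL·hr

Trapezoidal AUC_0→13.25:
  [0→1.5]: (0.00+17.78)/2 × 1.5 = 13.335
  [1.5→4.5]: (17.78+17.04)/2 × 3 = 52.23
  [4.5→5]: (17.04+16.05)/2 × 0.5 = 8.2725
  [5→11]: (16.05+6.77)/2 × 6 = 68.46
  [11→13]: (6.77+5.02)/2 × 2 = 11.79
  [13→13.25]: (5.02+4.84)/2 × 0.25 = 1.2325
  Sum = 155.32 µg/mL·hr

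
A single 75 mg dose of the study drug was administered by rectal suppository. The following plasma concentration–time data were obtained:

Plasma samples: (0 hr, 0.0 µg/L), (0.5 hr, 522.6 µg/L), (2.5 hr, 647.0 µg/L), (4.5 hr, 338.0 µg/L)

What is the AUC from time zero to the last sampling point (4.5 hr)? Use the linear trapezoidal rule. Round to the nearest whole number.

Trapezoidal AUC_0→4.5:
  [0→0.5]: (0.0+522.6)/2 × 0.5 = 130.65
  [0.5→2.5]: (522.6+647.0)/2 × 2 = 1169.6
  [2.5→4.5]: (647.0+338.0)/2 × 2 = 985.0
  Sum = 2285.25 µg/L·hr

AUC = 2285 µg/L·hr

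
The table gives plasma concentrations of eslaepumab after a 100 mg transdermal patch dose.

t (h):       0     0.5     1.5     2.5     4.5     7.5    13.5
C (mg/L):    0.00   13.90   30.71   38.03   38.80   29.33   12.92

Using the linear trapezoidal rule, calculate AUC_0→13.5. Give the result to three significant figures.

Trapezoidal AUC_0→13.5:
  [0→0.5]: (0.00+13.90)/2 × 0.5 = 3.475
  [0.5→1.5]: (13.90+30.71)/2 × 1 = 22.305
  [1.5→2.5]: (30.71+38.03)/2 × 1 = 34.37
  [2.5→4.5]: (38.03+38.80)/2 × 2 = 76.83
  [4.5→7.5]: (38.80+29.33)/2 × 3 = 102.195
  [7.5→13.5]: (29.33+12.92)/2 × 6 = 126.75
  Sum = 365.925 mg/L·h

AUC = 366 mg/L·h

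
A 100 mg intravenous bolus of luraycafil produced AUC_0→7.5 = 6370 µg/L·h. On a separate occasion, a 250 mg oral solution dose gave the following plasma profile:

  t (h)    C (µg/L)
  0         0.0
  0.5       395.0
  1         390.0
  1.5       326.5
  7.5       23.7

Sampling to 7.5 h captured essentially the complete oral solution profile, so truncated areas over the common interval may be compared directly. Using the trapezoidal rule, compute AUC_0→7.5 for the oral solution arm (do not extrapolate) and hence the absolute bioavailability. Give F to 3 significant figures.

Trapezoidal AUC_0→7.5 (oral solution):
  [0→0.5]: (0.0+395.0)/2 × 0.5 = 98.75
  [0.5→1]: (395.0+390.0)/2 × 0.5 = 196.25
  [1→1.5]: (390.0+326.5)/2 × 0.5 = 179.125
  [1.5→7.5]: (326.5+23.7)/2 × 6 = 1050.6
  Sum = 1524.725 µg/L·h
F = (AUC_ev/D_ev)/(AUC_iv/D_iv) = (1524.725/250)/(6370/100) = 6.0989/63.7 = 0.0957

F = 0.0957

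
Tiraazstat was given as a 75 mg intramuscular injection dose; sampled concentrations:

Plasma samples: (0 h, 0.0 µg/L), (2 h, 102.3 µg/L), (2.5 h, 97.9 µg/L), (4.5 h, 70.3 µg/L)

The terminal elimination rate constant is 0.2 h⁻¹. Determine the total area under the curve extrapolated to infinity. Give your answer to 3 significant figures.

Trapezoidal AUC_0→4.5:
  [0→2]: (0.0+102.3)/2 × 2 = 102.3
  [2→2.5]: (102.3+97.9)/2 × 0.5 = 50.05
  [2.5→4.5]: (97.9+70.3)/2 × 2 = 168.2
  Sum = 320.55 µg/L·h
Extrapolated tail: C_last / k_e = 70.3 / 0.2 = 351.500
AUC_0→∞ = 320.55 + 351.500 = 672.05 µg/L·h

AUC = 672 µg/L·h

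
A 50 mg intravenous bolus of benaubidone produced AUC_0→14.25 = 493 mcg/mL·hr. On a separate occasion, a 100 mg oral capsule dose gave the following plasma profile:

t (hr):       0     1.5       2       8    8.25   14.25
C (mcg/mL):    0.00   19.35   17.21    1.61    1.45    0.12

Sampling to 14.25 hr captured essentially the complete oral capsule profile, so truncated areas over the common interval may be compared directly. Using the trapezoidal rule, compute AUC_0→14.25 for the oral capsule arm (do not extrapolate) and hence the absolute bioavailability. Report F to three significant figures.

Trapezoidal AUC_0→14.25 (oral capsule):
  [0→1.5]: (0.00+19.35)/2 × 1.5 = 14.5125
  [1.5→2]: (19.35+17.21)/2 × 0.5 = 9.14
  [2→8]: (17.21+1.61)/2 × 6 = 56.46
  [8→8.25]: (1.61+1.45)/2 × 0.25 = 0.3825
  [8.25→14.25]: (1.45+0.12)/2 × 6 = 4.71
  Sum = 85.205 mcg/mL·hr
F = (AUC_ev/D_ev)/(AUC_iv/D_iv) = (85.205/100)/(493/50) = 0.85205/9.86 = 0.0864

F = 0.0864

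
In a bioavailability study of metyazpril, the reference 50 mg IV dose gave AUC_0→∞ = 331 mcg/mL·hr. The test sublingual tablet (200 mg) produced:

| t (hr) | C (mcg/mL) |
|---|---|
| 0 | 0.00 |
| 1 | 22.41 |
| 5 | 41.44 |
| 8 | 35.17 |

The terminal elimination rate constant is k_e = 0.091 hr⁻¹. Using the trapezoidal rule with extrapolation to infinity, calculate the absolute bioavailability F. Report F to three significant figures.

Trapezoidal AUC_0→8 (sublingual tablet):
  [0→1]: (0.00+22.41)/2 × 1 = 11.205
  [1→5]: (22.41+41.44)/2 × 4 = 127.7
  [5→8]: (41.44+35.17)/2 × 3 = 114.915
  Sum = 253.82 mcg/mL·hr
Tail: C_last/k_e = 35.17/0.091 = 386.484
AUC_0→∞ (sublingual tablet) = 253.82 + 386.484 = 640.304 mcg/mL·hr
F = (AUC_ev/D_ev)/(AUC_iv/D_iv) = (640.304/200)/(331/50) = 3.20152/6.62 = 0.4836

F = 0.484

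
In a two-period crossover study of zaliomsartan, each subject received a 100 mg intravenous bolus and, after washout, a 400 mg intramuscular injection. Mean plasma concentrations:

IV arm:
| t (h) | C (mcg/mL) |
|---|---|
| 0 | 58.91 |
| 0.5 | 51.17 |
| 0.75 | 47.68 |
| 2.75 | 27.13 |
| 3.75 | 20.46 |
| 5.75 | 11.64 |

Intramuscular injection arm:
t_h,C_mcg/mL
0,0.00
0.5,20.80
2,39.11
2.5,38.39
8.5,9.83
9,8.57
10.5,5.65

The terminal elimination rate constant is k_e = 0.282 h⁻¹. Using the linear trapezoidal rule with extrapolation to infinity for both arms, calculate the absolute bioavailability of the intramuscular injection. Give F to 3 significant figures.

Trapezoidal AUC_0→5.75 (IV):
  [0→0.5]: (58.91+51.17)/2 × 0.5 = 27.52
  [0.5→0.75]: (51.17+47.68)/2 × 0.25 = 12.35625
  [0.75→2.75]: (47.68+27.13)/2 × 2 = 74.81
  [2.75→3.75]: (27.13+20.46)/2 × 1 = 23.795
  [3.75→5.75]: (20.46+11.64)/2 × 2 = 32.1
  Sum = 170.58125 mcg/mL·h
IV tail: 11.64/0.282 = 41.277; AUC_iv,0→∞ = 170.58125 + 41.277 = 211.85825 mcg/mL·h
Trapezoidal AUC_0→10.5 (intramuscular injection):
  [0→0.5]: (0.00+20.80)/2 × 0.5 = 5.2
  [0.5→2]: (20.80+39.11)/2 × 1.5 = 44.9325
  [2→2.5]: (39.11+38.39)/2 × 0.5 = 19.375
  [2.5→8.5]: (38.39+9.83)/2 × 6 = 144.66
  [8.5→9]: (9.83+8.57)/2 × 0.5 = 4.6
  [9→10.5]: (8.57+5.65)/2 × 1.5 = 10.665
  Sum = 229.4325 mcg/mL·h
intramuscular injection tail: 5.65/0.282 = 20.035; AUC_ev,0→∞ = 229.4325 + 20.035 = 249.4675 mcg/mL·h
F = (AUC_ev/D_ev)/(AUC_iv/D_iv) = (249.4675/400)/(211.85825/100) = 0.62366875/2.1185825 = 0.2944

F = 0.294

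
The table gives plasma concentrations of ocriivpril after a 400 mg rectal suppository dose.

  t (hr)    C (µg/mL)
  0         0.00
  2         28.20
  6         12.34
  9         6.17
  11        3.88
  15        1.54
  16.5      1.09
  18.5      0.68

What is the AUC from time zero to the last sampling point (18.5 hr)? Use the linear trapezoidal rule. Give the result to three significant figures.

AUC = 162 µg/mL·hr

Trapezoidal AUC_0→18.5:
  [0→2]: (0.00+28.20)/2 × 2 = 28.2
  [2→6]: (28.20+12.34)/2 × 4 = 81.08
  [6→9]: (12.34+6.17)/2 × 3 = 27.765
  [9→11]: (6.17+3.88)/2 × 2 = 10.05
  [11→15]: (3.88+1.54)/2 × 4 = 10.84
  [15→16.5]: (1.54+1.09)/2 × 1.5 = 1.9725
  [16.5→18.5]: (1.09+0.68)/2 × 2 = 1.77
  Sum = 161.6775 µg/mL·hr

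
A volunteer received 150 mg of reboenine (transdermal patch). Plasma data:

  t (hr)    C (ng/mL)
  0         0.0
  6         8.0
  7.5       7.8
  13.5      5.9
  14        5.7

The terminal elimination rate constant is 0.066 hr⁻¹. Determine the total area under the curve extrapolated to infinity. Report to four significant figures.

AUC = 166.2 ng/mL·hr

Trapezoidal AUC_0→14:
  [0→6]: (0.0+8.0)/2 × 6 = 24.0
  [6→7.5]: (8.0+7.8)/2 × 1.5 = 11.85
  [7.5→13.5]: (7.8+5.9)/2 × 6 = 41.1
  [13.5→14]: (5.9+5.7)/2 × 0.5 = 2.9
  Sum = 79.85 ng/mL·hr
Extrapolated tail: C_last / k_e = 5.7 / 0.066 = 86.364
AUC_0→∞ = 79.85 + 86.364 = 166.214 ng/mL·hr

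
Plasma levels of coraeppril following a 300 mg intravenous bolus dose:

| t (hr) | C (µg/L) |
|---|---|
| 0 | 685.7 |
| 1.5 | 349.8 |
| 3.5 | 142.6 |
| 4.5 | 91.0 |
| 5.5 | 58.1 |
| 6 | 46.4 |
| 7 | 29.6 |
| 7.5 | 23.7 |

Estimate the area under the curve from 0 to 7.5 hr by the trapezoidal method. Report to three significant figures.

Trapezoidal AUC_0→7.5:
  [0→1.5]: (685.7+349.8)/2 × 1.5 = 776.625
  [1.5→3.5]: (349.8+142.6)/2 × 2 = 492.4
  [3.5→4.5]: (142.6+91.0)/2 × 1 = 116.8
  [4.5→5.5]: (91.0+58.1)/2 × 1 = 74.55
  [5.5→6]: (58.1+46.4)/2 × 0.5 = 26.125
  [6→7]: (46.4+29.6)/2 × 1 = 38.0
  [7→7.5]: (29.6+23.7)/2 × 0.5 = 13.325
  Sum = 1537.825 µg/L·hr

AUC = 1540 µg/L·hr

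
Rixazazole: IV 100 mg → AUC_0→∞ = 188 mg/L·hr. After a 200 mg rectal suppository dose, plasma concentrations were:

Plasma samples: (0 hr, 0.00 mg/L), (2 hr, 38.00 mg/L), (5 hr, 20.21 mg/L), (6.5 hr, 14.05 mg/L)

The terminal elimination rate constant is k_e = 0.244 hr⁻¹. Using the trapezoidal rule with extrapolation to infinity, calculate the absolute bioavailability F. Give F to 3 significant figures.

Trapezoidal AUC_0→6.5 (rectal suppository):
  [0→2]: (0.00+38.00)/2 × 2 = 38.0
  [2→5]: (38.00+20.21)/2 × 3 = 87.315
  [5→6.5]: (20.21+14.05)/2 × 1.5 = 25.695
  Sum = 151.01 mg/L·hr
Tail: C_last/k_e = 14.05/0.244 = 57.582
AUC_0→∞ (rectal suppository) = 151.01 + 57.582 = 208.592 mg/L·hr
F = (AUC_ev/D_ev)/(AUC_iv/D_iv) = (208.592/200)/(188/100) = 1.04296/1.88 = 0.5548

F = 0.555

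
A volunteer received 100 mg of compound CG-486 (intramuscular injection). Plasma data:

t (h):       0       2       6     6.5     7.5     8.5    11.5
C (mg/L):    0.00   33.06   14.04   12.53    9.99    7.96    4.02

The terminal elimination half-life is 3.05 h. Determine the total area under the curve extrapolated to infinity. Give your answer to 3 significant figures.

Trapezoidal AUC_0→11.5:
  [0→2]: (0.00+33.06)/2 × 2 = 33.06
  [2→6]: (33.06+14.04)/2 × 4 = 94.2
  [6→6.5]: (14.04+12.53)/2 × 0.5 = 6.6425
  [6.5→7.5]: (12.53+9.99)/2 × 1 = 11.26
  [7.5→8.5]: (9.99+7.96)/2 × 1 = 8.975
  [8.5→11.5]: (7.96+4.02)/2 × 3 = 17.97
  Sum = 172.1075 mg/L·h
k_e = ln2 / t½ = 0.693147 / 3.05 = 0.2273 h^-1
Extrapolated tail: C_last / k_e = 4.02 / 0.2273 = 17.686
AUC_0→∞ = 172.1075 + 17.686 = 189.7935 mg/L·h

AUC = 190 mg/L·h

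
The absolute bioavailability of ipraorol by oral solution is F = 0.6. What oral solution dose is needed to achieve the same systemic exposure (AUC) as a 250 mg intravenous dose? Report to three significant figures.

For equal systemic exposure: F × D_ev = D_iv
D_ev = D_iv / F = 250 / 0.6 = 416.667 mg

D_oral = 417 mg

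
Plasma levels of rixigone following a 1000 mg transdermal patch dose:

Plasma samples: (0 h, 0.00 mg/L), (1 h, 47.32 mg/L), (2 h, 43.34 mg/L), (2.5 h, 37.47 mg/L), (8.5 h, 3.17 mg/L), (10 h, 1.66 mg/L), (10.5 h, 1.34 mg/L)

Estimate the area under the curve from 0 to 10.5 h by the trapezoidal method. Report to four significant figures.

AUC = 215.5 mg/L·h

Trapezoidal AUC_0→10.5:
  [0→1]: (0.00+47.32)/2 × 1 = 23.66
  [1→2]: (47.32+43.34)/2 × 1 = 45.33
  [2→2.5]: (43.34+37.47)/2 × 0.5 = 20.2025
  [2.5→8.5]: (37.47+3.17)/2 × 6 = 121.92
  [8.5→10]: (3.17+1.66)/2 × 1.5 = 3.6225
  [10→10.5]: (1.66+1.34)/2 × 0.5 = 0.75
  Sum = 215.485 mg/L·h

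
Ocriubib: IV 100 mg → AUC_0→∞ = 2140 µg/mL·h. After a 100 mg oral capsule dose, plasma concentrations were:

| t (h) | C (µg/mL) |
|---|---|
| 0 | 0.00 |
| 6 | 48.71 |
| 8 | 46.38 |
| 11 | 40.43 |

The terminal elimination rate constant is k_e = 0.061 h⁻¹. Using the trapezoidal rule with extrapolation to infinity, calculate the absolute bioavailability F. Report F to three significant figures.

F = 0.483

Trapezoidal AUC_0→11 (oral capsule):
  [0→6]: (0.00+48.71)/2 × 6 = 146.13
  [6→8]: (48.71+46.38)/2 × 2 = 95.09
  [8→11]: (46.38+40.43)/2 × 3 = 130.215
  Sum = 371.435 µg/mL·h
Tail: C_last/k_e = 40.43/0.061 = 662.787
AUC_0→∞ (oral capsule) = 371.435 + 662.787 = 1034.222 µg/mL·h
F = (AUC_ev/D_ev)/(AUC_iv/D_iv) = (1034.222/100)/(2140/100) = 10.34222/21.4 = 0.4833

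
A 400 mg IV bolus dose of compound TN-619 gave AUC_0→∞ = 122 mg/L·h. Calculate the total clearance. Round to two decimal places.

CL = 3.28 L/h

CL = Dose_iv / AUC_0→∞
   = 400 / 122 = 3.27869 L/h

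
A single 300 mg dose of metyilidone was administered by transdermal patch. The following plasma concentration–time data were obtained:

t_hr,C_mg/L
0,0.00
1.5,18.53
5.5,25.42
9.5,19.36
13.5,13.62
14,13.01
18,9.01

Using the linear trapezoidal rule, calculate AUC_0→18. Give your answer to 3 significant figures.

Trapezoidal AUC_0→18:
  [0→1.5]: (0.00+18.53)/2 × 1.5 = 13.8975
  [1.5→5.5]: (18.53+25.42)/2 × 4 = 87.9
  [5.5→9.5]: (25.42+19.36)/2 × 4 = 89.56
  [9.5→13.5]: (19.36+13.62)/2 × 4 = 65.96
  [13.5→14]: (13.62+13.01)/2 × 0.5 = 6.6575
  [14→18]: (13.01+9.01)/2 × 4 = 44.04
  Sum = 308.015 mg/L·hr

AUC = 308 mg/L·hr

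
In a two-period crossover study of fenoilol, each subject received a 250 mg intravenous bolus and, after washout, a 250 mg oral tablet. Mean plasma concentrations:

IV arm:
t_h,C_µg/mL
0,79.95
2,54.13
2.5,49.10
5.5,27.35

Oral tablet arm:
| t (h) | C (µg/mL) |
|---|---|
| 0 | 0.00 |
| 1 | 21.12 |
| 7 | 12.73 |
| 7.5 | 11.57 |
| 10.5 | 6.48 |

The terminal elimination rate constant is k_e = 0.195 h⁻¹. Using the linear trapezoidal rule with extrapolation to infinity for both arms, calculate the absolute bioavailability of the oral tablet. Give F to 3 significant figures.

Trapezoidal AUC_0→5.5 (IV):
  [0→2]: (79.95+54.13)/2 × 2 = 134.08
  [2→2.5]: (54.13+49.10)/2 × 0.5 = 25.8075
  [2.5→5.5]: (49.10+27.35)/2 × 3 = 114.675
  Sum = 274.5625 µg/mL·h
IV tail: 27.35/0.195 = 140.256; AUC_iv,0→∞ = 274.5625 + 140.256 = 414.8185 µg/mL·h
Trapezoidal AUC_0→10.5 (oral tablet):
  [0→1]: (0.00+21.12)/2 × 1 = 10.56
  [1→7]: (21.12+12.73)/2 × 6 = 101.55
  [7→7.5]: (12.73+11.57)/2 × 0.5 = 6.075
  [7.5→10.5]: (11.57+6.48)/2 × 3 = 27.075
  Sum = 145.26 µg/mL·h
oral tablet tail: 6.48/0.195 = 33.231; AUC_ev,0→∞ = 145.26 + 33.231 = 178.491 µg/mL·h
F = (AUC_ev/D_ev)/(AUC_iv/D_iv) = (178.491/250)/(414.8185/250) = 0.713964/1.659274 = 0.4303

F = 0.430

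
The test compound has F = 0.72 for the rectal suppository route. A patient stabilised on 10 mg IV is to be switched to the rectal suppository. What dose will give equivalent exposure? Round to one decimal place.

For equal systemic exposure: F × D_ev = D_iv
D_ev = D_iv / F = 10 / 0.72 = 13.8889 mg

D_rectal = 13.9 mg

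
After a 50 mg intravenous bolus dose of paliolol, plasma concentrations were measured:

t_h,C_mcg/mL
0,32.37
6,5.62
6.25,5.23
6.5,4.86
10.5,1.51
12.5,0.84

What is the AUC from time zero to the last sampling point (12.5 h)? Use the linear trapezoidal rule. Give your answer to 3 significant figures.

AUC = 132 mcg/mL·h

Trapezoidal AUC_0→12.5:
  [0→6]: (32.37+5.62)/2 × 6 = 113.97
  [6→6.25]: (5.62+5.23)/2 × 0.25 = 1.35625
  [6.25→6.5]: (5.23+4.86)/2 × 0.25 = 1.26125
  [6.5→10.5]: (4.86+1.51)/2 × 4 = 12.74
  [10.5→12.5]: (1.51+0.84)/2 × 2 = 2.35
  Sum = 131.6775 mcg/mL·h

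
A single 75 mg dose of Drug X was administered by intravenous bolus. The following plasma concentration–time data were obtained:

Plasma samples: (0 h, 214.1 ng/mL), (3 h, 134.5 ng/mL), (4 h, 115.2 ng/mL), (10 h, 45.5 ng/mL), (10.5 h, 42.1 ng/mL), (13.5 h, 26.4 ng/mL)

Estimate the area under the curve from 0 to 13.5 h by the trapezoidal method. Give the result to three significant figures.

AUC = 1250 ng/mL·h

Trapezoidal AUC_0→13.5:
  [0→3]: (214.1+134.5)/2 × 3 = 522.9
  [3→4]: (134.5+115.2)/2 × 1 = 124.85
  [4→10]: (115.2+45.5)/2 × 6 = 482.1
  [10→10.5]: (45.5+42.1)/2 × 0.5 = 21.9
  [10.5→13.5]: (42.1+26.4)/2 × 3 = 102.75
  Sum = 1254.5 ng/mL·h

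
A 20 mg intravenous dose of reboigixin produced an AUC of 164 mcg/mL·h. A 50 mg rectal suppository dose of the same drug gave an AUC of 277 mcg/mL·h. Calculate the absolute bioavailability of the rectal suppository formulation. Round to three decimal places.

F = (AUC_ev / D_ev) / (AUC_iv / D_iv)
  = (277/50) / (164/20)
  = 5.54 / 8.2 = 0.6756

F = 0.676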